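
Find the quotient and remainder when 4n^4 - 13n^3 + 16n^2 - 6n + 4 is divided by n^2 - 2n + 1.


(4n^4 - 13n^3 + 16n^2 - 6n + 4) / (n^2 - 2n + 1)
Step 1: 4n^2 * (n^2 - 2n + 1) = 4n^4 - 8n^3 + 4n^2; subtract.
Step 2: -5n * (n^2 - 2n + 1) = -5n^3 + 10n^2 - 5n; subtract.
Step 3: 2 * (n^2 - 2n + 1) = 2n^2 - 4n + 2; subtract.
Quotient: 4n^2 - 5n + 2, Remainder: 3n + 2


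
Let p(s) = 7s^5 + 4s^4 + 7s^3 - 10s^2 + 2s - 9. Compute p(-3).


Using direct substitution:
  7 * (-3)^5 = -1701
  4 * (-3)^4 = 324
  7 * (-3)^3 = -189
  -10 * (-3)^2 = -90
  2 * (-3)^1 = -6
  constant: -9
Sum = -1701 + 324 - 189 - 90 - 6 - 9 = -1671


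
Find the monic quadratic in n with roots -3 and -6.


p(n) = (n + 3)(n + 6)
Expand: n^2 + 9n + 18


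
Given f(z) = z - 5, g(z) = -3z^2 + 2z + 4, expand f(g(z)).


Substitute g(z) into f:
f(g(z)) = 1*(-3z^2 + 2z + 4) + (-5)
Expand and combine: -3z^2 + 2z - 1


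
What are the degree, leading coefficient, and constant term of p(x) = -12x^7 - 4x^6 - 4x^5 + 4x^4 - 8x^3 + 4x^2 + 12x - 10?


Highest power of x is 7, with coefficient -12. Constant term is -10.
Degree = 7, leading coefficient = -12, constant term = -10


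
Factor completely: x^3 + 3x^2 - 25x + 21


Try integer roots (divisors of 21). x=3: p(3)=0.
Divide out (x - 3): quotient is x^2 + 6x - 7.
Factor the quadratic: (x - 1)(x + 7)
Result: (x - 3)(x - 1)(x + 7)


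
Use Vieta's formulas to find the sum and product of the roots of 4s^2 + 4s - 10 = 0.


For as^2+bs+c=0: sum = -b/a, product = c/a.
a=4, b=4, c=-10
Sum = -(4)/4 = -1
Product = (-10)/4 = -5/2


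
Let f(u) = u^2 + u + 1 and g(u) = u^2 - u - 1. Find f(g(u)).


Substitute g(u) into f:
f(g(u)) = 1*(u^2 - u - 1)^2 + 1*(u^2 - u - 1) + 1
(u^2 - u - 1)^2 = u^4 - 2u^3 - u^2 + 2u + 1
Expand and combine: u^4 - 2u^3 + u + 1


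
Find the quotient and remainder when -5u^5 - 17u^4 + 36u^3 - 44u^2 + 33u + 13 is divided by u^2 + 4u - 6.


(-5u^5 - 17u^4 + 36u^3 - 44u^2 + 33u + 13) / (u^2 + 4u - 6)
Step 1: -5u^3 * (u^2 + 4u - 6) = -5u^5 - 20u^4 + 30u^3; subtract.
Step 2: 3u^2 * (u^2 + 4u - 6) = 3u^4 + 12u^3 - 18u^2; subtract.
Step 3: -6u * (u^2 + 4u - 6) = -6u^3 - 24u^2 + 36u; subtract.
Step 4: -2 * (u^2 + 4u - 6) = -2u^2 - 8u + 12; subtract.
Quotient: -5u^3 + 3u^2 - 6u - 2, Remainder: 5u + 1


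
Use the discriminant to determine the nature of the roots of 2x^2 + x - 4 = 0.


D = b^2 - 4ac = (1)^2 - 4(2)(-4) = 1 + 32 = 33
Since D > 0: two distinct irrational roots


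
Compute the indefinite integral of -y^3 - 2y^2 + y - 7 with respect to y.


Reverse power rule on each term:
  ∫ -y^3 dy = -(1/4)y^4
  ∫ -2y^2 dy = -(2/3)y^3
  ∫ y dy = (1/2)y^2
  ∫ -7 dy = -7y
F(y) = -(1/4)y^4 - (2/3)y^3 + (1/2)y^2 - 7y + C


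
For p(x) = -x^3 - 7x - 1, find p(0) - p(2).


p(0) = -1
p(2) = -23
p(0) - p(2) = -1 + 23 = 22


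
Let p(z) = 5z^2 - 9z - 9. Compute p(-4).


Using direct substitution:
  5 * (-4)^2 = 80
  -9 * (-4)^1 = 36
  constant: -9
Sum = 80 + 36 - 9 = 107


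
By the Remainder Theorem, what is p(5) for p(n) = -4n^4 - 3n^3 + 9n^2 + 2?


By the Remainder Theorem, the remainder equals p(5):
  -4*(5)^4 = -2500
  -3*(5)^3 = -375
  9*(5)^2 = 225
  0*(5)^1 = 0
  constant: 2
Sum: -2500 - 375 + 225 + 0 + 2 = -2648


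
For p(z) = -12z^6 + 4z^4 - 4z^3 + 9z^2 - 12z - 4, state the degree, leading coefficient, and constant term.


Highest power of z is 6, with coefficient -12. Constant term is -4.
Degree = 6, leading coefficient = -12, constant term = -4


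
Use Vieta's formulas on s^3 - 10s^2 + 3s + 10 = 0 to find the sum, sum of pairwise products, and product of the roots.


Monic cubic s^3+bs^2+cs+d=0: sum=-b, pairwise sum=c, product=-d.
b=-10, c=3, d=10
r1+r2+r3 = 10
r1r2+r1r3+r2r3 = 3
r1r2r3 = -10


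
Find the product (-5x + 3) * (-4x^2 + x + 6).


Distribute each term of the first polynomial:
  (-5x)(-4x^2 + x + 6) = 20x^3 - 5x^2 - 30x
  (3)(-4x^2 + x + 6) = -12x^2 + 3x + 18
Sum: 20x^3 - 17x^2 - 27x + 18


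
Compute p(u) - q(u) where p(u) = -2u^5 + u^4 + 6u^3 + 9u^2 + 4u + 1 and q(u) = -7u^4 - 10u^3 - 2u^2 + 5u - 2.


Distribute the minus sign:
  (-2u^5 + u^4 + 6u^3 + 9u^2 + 4u + 1)
- (-7u^4 - 10u^3 - 2u^2 + 5u - 2)
Negate second polynomial: 7u^4 + 10u^3 + 2u^2 - 5u + 2
Add: -2u^5 + 8u^4 + 16u^3 + 11u^2 - u + 3


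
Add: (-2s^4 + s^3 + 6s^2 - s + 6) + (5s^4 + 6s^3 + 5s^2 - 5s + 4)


Align terms by degree and add:
  -2s^4 + s^3 + 6s^2 - s + 6
+ 5s^4 + 6s^3 + 5s^2 - 5s + 4
= 3s^4 + 7s^3 + 11s^2 - 6s + 10


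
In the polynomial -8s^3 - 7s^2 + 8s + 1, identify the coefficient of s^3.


Read off the coefficient of s^3: -8


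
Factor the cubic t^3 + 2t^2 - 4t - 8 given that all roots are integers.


Try integer roots (divisors of -8). t=-2: p(-2)=0.
Divide out (t + 2): quotient is t^2 - 4.
Factor the quadratic: (t - 2)(t + 2)
Result: (t + 2)(t - 2)(t + 2)


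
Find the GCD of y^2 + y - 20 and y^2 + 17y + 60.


Factor each:
  y^2 + y - 20 = (y + 5)(y - 4)
  y^2 + 17y + 60 = (y + 5)(y + 12)
Common monic factor: y + 5


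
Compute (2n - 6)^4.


Expand (2n - 6)^4 by repeated multiplication:
  (2n - 6)^2 = 4n^2 - 24n + 36
  (2n - 6)^3 = 8n^3 - 72n^2 + 216n - 216
= 16n^4 - 192n^3 + 864n^2 - 1728n + 1296


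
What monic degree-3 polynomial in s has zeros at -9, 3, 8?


p(s) = (s + 9)(s - 3)(s - 8)
Expand: s^3 - 2s^2 - 75s + 216


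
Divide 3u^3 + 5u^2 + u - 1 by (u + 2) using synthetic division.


Synthetic division with c = -2. Coefficients: 3, 5, 1, -1
Bring down 3.
  3 * -2 = -6; -6 + 5 = -1
  -1 * -2 = 2; 2 + 1 = 3
  3 * -2 = -6; -6 - 1 = -7
Quotient: 3u^2 - u + 3, Remainder: -7


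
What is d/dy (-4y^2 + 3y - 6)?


Apply the power rule term by term:
  d/dy(-4y^2) = -8y
  d/dy(3y) = 3
  d/dy(-6) = 0
p'(y) = -8y + 3


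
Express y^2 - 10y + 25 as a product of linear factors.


Roots satisfy r1 + r2 = -b/a = 10 and r1*r2 = c/a = 25.
So r1 = 5, r2 = 5.
y^2 - 10y + 25 = (y - r1)(y - r2) = (y - 5)(y - 5)


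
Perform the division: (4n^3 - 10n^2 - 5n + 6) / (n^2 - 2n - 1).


(4n^3 - 10n^2 - 5n + 6) / (n^2 - 2n - 1)
Step 1: 4n * (n^2 - 2n - 1) = 4n^3 - 8n^2 - 4n; subtract.
Step 2: -2 * (n^2 - 2n - 1) = -2n^2 + 4n + 2; subtract.
Quotient: 4n - 2, Remainder: -5n + 4


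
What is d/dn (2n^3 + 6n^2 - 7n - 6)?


Apply the power rule term by term:
  d/dn(2n^3) = 6n^2
  d/dn(6n^2) = 12n
  d/dn(-7n) = -7
  d/dn(-6) = 0
p'(n) = 6n^2 + 12n - 7


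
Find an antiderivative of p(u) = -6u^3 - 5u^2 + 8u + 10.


Reverse power rule on each term:
  ∫ -6u^3 du = -(3/2)u^4
  ∫ -5u^2 du = -(5/3)u^3
  ∫ 8u du = 4u^2
  ∫ 10 du = 10u
F(u) = -(3/2)u^4 - (5/3)u^3 + 4u^2 + 10u + C


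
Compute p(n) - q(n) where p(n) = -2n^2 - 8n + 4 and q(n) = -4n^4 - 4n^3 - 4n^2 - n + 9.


Distribute the minus sign:
  (-2n^2 - 8n + 4)
- (-4n^4 - 4n^3 - 4n^2 - n + 9)
Negate second polynomial: 4n^4 + 4n^3 + 4n^2 + n - 9
Add: 4n^4 + 4n^3 + 2n^2 - 7n - 5


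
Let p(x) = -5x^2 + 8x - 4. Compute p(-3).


Using direct substitution:
  -5 * (-3)^2 = -45
  8 * (-3)^1 = -24
  constant: -4
Sum = -45 - 24 - 4 = -73


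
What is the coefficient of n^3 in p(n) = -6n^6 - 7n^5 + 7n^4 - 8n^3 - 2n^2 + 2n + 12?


Read off the coefficient of n^3: -8


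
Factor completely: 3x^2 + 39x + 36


Roots satisfy r1 + r2 = -b/a = -13 and r1*r2 = c/a = 12.
So r1 = -12, r2 = -1.
3x^2 + 39x + 36 = 3(x - r1)(x - r2) = 3(x + 12)(x + 1)


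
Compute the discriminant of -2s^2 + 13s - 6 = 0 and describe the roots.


D = b^2 - 4ac = (13)^2 - 4(-2)(-6) = 169 - 48 = 121
Since D > 0: two distinct rational roots


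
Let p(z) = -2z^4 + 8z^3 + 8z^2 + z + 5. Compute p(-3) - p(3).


p(-3) = -304
p(3) = 134
p(-3) - p(3) = -304 - 134 = -438


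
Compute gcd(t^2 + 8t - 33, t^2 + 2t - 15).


Factor each:
  t^2 + 8t - 33 = (t - 3)(t + 11)
  t^2 + 2t - 15 = (t - 3)(t + 5)
Common monic factor: t - 3


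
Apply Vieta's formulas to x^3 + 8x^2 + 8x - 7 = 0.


Monic cubic x^3+bx^2+cx+d=0: sum=-b, pairwise sum=c, product=-d.
b=8, c=8, d=-7
r1+r2+r3 = -8
r1r2+r1r3+r2r3 = 8
r1r2r3 = 7


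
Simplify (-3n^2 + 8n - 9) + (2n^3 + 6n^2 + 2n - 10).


Align terms by degree and add:
  -3n^2 + 8n - 9
+ 2n^3 + 6n^2 + 2n - 10
= 2n^3 + 3n^2 + 10n - 19


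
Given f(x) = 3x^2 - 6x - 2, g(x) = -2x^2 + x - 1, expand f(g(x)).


Substitute g(x) into f:
f(g(x)) = 3*(-2x^2 + x - 1)^2 + (-6)*(-2x^2 + x - 1) + (-2)
(-2x^2 + x - 1)^2 = 4x^4 - 4x^3 + 5x^2 - 2x + 1
Expand and combine: 12x^4 - 12x^3 + 27x^2 - 12x + 7


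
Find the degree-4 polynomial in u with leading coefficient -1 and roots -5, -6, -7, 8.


p(u) = -(u + 5)(u + 6)(u + 7)(u - 8)
Expand: -u^4 - 10u^3 + 37u^2 + 646u + 1680


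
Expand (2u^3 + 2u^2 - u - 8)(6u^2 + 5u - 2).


Distribute each term of the first polynomial:
  (2u^3)(6u^2 + 5u - 2) = 12u^5 + 10u^4 - 4u^3
  (2u^2)(6u^2 + 5u - 2) = 12u^4 + 10u^3 - 4u^2
  (-u)(6u^2 + 5u - 2) = -6u^3 - 5u^2 + 2u
  (-8)(6u^2 + 5u - 2) = -48u^2 - 40u + 16
Sum: 12u^5 + 22u^4 - 57u^2 - 38u + 16


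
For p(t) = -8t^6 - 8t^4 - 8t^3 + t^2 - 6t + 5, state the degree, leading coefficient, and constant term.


Highest power of t is 6, with coefficient -8. Constant term is 5.
Degree = 6, leading coefficient = -8, constant term = 5


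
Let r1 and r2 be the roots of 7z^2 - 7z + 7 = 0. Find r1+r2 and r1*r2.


For az^2+bz+c=0: sum = -b/a, product = c/a.
a=7, b=-7, c=7
Sum = -(-7)/7 = 1
Product = (7)/7 = 1


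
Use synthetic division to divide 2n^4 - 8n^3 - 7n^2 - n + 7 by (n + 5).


Synthetic division with c = -5. Coefficients: 2, -8, -7, -1, 7
Bring down 2.
  2 * -5 = -10; -10 - 8 = -18
  -18 * -5 = 90; 90 - 7 = 83
  83 * -5 = -415; -415 - 1 = -416
  -416 * -5 = 2080; 2080 + 7 = 2087
Quotient: 2n^3 - 18n^2 + 83n - 416, Remainder: 2087


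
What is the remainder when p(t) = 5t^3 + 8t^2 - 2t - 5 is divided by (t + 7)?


By the Remainder Theorem, the remainder equals p(-7):
  5*(-7)^3 = -1715
  8*(-7)^2 = 392
  -2*(-7)^1 = 14
  constant: -5
Sum: -1715 + 392 + 14 - 5 = -1314


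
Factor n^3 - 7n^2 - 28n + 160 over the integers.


Try integer roots (divisors of 160). n=-5: p(-5)=0.
Divide out (n + 5): quotient is n^2 - 12n + 32.
Factor the quadratic: (n - 4)(n - 8)
Result: (n + 5)(n - 4)(n - 8)


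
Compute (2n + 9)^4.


Expand (2n + 9)^4 by repeated multiplication:
  (2n + 9)^2 = 4n^2 + 36n + 81
  (2n + 9)^3 = 8n^3 + 108n^2 + 486n + 729
= 16n^4 + 288n^3 + 1944n^2 + 5832n + 6561


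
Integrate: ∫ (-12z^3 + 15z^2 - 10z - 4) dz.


Reverse power rule on each term:
  ∫ -12z^3 dz = -3z^4
  ∫ 15z^2 dz = 5z^3
  ∫ -10z dz = -5z^2
  ∫ -4 dz = -4z
F(z) = -3z^4 + 5z^3 - 5z^2 - 4z + C


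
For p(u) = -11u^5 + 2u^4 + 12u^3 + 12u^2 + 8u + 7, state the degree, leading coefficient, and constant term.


Highest power of u is 5, with coefficient -11. Constant term is 7.
Degree = 5, leading coefficient = -11, constant term = 7


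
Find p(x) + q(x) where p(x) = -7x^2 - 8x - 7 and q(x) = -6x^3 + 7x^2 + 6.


Align terms by degree and add:
  -7x^2 - 8x - 7
  -6x^3 + 7x^2 + 6
= -6x^3 - 8x - 1


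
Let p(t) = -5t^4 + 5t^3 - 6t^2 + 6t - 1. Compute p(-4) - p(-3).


p(-4) = -1721
p(-3) = -613
p(-4) - p(-3) = -1721 + 613 = -1108


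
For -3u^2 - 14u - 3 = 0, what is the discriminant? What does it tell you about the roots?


D = b^2 - 4ac = (-14)^2 - 4(-3)(-3) = 196 - 36 = 160
Since D > 0: two distinct irrational roots


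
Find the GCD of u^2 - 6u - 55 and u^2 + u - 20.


Factor each:
  u^2 - 6u - 55 = (u + 5)(u - 11)
  u^2 + u - 20 = (u + 5)(u - 4)
Common monic factor: u + 5


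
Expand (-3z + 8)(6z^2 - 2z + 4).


Distribute each term of the first polynomial:
  (-3z)(6z^2 - 2z + 4) = -18z^3 + 6z^2 - 12z
  (8)(6z^2 - 2z + 4) = 48z^2 - 16z + 32
Sum: -18z^3 + 54z^2 - 28z + 32


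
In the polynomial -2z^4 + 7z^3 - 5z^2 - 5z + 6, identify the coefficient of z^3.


Read off the coefficient of z^3: 7


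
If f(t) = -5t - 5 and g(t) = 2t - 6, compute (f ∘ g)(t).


Substitute g(t) into f:
f(g(t)) = -5*(2t - 6) + (-5)
Expand and combine: -10t + 25


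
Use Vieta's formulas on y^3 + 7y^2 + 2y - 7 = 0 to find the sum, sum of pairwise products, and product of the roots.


Monic cubic y^3+by^2+cy+d=0: sum=-b, pairwise sum=c, product=-d.
b=7, c=2, d=-7
r1+r2+r3 = -7
r1r2+r1r3+r2r3 = 2
r1r2r3 = 7


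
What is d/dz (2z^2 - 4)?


Apply the power rule term by term:
  d/dz(2z^2) = 4z
  d/dz(-4) = 0
p'(z) = 4z


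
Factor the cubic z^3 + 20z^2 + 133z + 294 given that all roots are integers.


Try integer roots (divisors of 294). z=-6: p(-6)=0.
Divide out (z + 6): quotient is z^2 + 14z + 49.
Factor the quadratic: (z + 7)(z + 7)
Result: (z + 6)(z + 7)(z + 7)


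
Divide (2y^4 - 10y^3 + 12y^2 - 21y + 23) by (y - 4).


(2y^4 - 10y^3 + 12y^2 - 21y + 23) / (y - 4)
Step 1: 2y^3 * (y - 4) = 2y^4 - 8y^3; subtract.
Step 2: -2y^2 * (y - 4) = -2y^3 + 8y^2; subtract.
Step 3: 4y * (y - 4) = 4y^2 - 16y; subtract.
Step 4: -5 * (y - 4) = -5y + 20; subtract.
Quotient: 2y^3 - 2y^2 + 4y - 5, Remainder: 3


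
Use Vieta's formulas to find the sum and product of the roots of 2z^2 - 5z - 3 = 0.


For az^2+bz+c=0: sum = -b/a, product = c/a.
a=2, b=-5, c=-3
Sum = -(-5)/2 = 5/2
Product = (-3)/2 = -3/2


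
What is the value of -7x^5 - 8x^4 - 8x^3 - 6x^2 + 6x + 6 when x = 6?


Using direct substitution:
  -7 * (6)^5 = -54432
  -8 * (6)^4 = -10368
  -8 * (6)^3 = -1728
  -6 * (6)^2 = -216
  6 * (6)^1 = 36
  constant: 6
Sum = -54432 - 10368 - 1728 - 216 + 36 + 6 = -66702


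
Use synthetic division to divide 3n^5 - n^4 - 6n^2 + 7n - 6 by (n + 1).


Synthetic division with c = -1. Coefficients: 3, -1, 0, -6, 7, -6
Bring down 3.
  3 * -1 = -3; -3 - 1 = -4
  -4 * -1 = 4; 4 + 0 = 4
  4 * -1 = -4; -4 - 6 = -10
  -10 * -1 = 10; 10 + 7 = 17
  17 * -1 = -17; -17 - 6 = -23
Quotient: 3n^4 - 4n^3 + 4n^2 - 10n + 17, Remainder: -23


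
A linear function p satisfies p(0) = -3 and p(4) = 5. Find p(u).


p(u) = mu + b. Using p(0)=-3, p(4)=5:
m = (-3 - 5)/(0 - 4) = -8/-4 = 2
b = -3 - m*(0) = -3 = -3
p(u) = 2u - 3


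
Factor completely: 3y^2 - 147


Roots satisfy r1 + r2 = -b/a = 0 and r1*r2 = c/a = -49.
So r1 = -7, r2 = 7.
3y^2 - 147 = 3(y - r1)(y - r2) = 3(y + 7)(y - 7)


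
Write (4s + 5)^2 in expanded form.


Expand (4s + 5)^2 by repeated multiplication:
= 16s^2 + 40s + 25


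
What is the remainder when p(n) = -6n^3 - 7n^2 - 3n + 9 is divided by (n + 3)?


By the Remainder Theorem, the remainder equals p(-3):
  -6*(-3)^3 = 162
  -7*(-3)^2 = -63
  -3*(-3)^1 = 9
  constant: 9
Sum: 162 - 63 + 9 + 9 = 117


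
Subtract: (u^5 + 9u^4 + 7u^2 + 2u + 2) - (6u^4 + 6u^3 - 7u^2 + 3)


Distribute the minus sign:
  (u^5 + 9u^4 + 7u^2 + 2u + 2)
- (6u^4 + 6u^3 - 7u^2 + 3)
Negate second polynomial: -6u^4 - 6u^3 + 7u^2 - 3
Add: u^5 + 3u^4 - 6u^3 + 14u^2 + 2u - 1


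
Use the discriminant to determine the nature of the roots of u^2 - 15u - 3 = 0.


D = b^2 - 4ac = (-15)^2 - 4(1)(-3) = 225 + 12 = 237
Since D > 0: two distinct irrational roots


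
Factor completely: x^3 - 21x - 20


Try integer roots (divisors of -20). x=-4: p(-4)=0.
Divide out (x + 4): quotient is x^2 - 4x - 5.
Factor the quadratic: (x - 5)(x + 1)
Result: (x + 4)(x - 5)(x + 1)


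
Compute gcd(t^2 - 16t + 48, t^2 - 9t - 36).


Factor each:
  t^2 - 16t + 48 = (t - 12)(t - 4)
  t^2 - 9t - 36 = (t - 12)(t + 3)
Common monic factor: t - 12


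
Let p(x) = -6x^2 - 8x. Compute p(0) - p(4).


p(0) = 0
p(4) = -128
p(0) - p(4) = 0 + 128 = 128


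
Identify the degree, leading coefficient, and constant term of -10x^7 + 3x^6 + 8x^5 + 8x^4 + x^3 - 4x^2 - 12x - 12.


Highest power of x is 7, with coefficient -10. Constant term is -12.
Degree = 7, leading coefficient = -10, constant term = -12


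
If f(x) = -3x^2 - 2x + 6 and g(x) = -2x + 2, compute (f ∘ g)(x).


Substitute g(x) into f:
f(g(x)) = -3*(-2x + 2)^2 + (-2)*(-2x + 2) + 6
(-2x + 2)^2 = 4x^2 - 8x + 4
Expand and combine: -12x^2 + 28x - 10


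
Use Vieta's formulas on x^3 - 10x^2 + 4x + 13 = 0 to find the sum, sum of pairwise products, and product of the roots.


Monic cubic x^3+bx^2+cx+d=0: sum=-b, pairwise sum=c, product=-d.
b=-10, c=4, d=13
r1+r2+r3 = 10
r1r2+r1r3+r2r3 = 4
r1r2r3 = -13


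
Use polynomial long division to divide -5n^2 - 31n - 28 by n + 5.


(-5n^2 - 31n - 28) / (n + 5)
Step 1: -5n * (n + 5) = -5n^2 - 25n; subtract.
Step 2: -6 * (n + 5) = -6n - 30; subtract.
Quotient: -5n - 6, Remainder: 2


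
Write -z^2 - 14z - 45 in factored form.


Roots satisfy r1 + r2 = -b/a = -14 and r1*r2 = c/a = 45.
So r1 = -5, r2 = -9.
-z^2 - 14z - 45 = -(z - r1)(z - r2) = -(z + 5)(z + 9)


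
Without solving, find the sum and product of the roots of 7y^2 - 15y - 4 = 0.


For ay^2+by+c=0: sum = -b/a, product = c/a.
a=7, b=-15, c=-4
Sum = -(-15)/7 = 15/7
Product = (-4)/7 = -4/7


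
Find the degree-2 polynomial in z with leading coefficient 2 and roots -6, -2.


p(z) = 2(z + 6)(z + 2)
Expand: 2z^2 + 16z + 24


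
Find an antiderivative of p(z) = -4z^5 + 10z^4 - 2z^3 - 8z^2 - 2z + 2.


Reverse power rule on each term:
  ∫ -4z^5 dz = -(2/3)z^6
  ∫ 10z^4 dz = 2z^5
  ∫ -2z^3 dz = -(1/2)z^4
  ∫ -8z^2 dz = -(8/3)z^3
  ∫ -2z dz = -z^2
  ∫ 2 dz = 2z
F(z) = -(2/3)z^6 + 2z^5 - (1/2)z^4 - (8/3)z^3 - z^2 + 2z + C


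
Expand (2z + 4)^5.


Expand (2z + 4)^5 by repeated multiplication:
  (2z + 4)^2 = 4z^2 + 16z + 16
  (2z + 4)^3 = 8z^3 + 48z^2 + 96z + 64
  (2z + 4)^4 = 16z^4 + 128z^3 + 384z^2 + 512z + 256
= 32z^5 + 320z^4 + 1280z^3 + 2560z^2 + 2560z + 1024


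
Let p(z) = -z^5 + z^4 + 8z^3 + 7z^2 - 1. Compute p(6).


Using direct substitution:
  -1 * (6)^5 = -7776
  1 * (6)^4 = 1296
  8 * (6)^3 = 1728
  7 * (6)^2 = 252
  0 * (6)^1 = 0
  constant: -1
Sum = -7776 + 1296 + 1728 + 252 + 0 - 1 = -4501


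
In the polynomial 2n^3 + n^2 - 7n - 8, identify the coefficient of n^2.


Read off the coefficient of n^2: 1


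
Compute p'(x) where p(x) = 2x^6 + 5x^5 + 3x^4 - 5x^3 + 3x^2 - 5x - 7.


Apply the power rule term by term:
  d/dx(2x^6) = 12x^5
  d/dx(5x^5) = 25x^4
  d/dx(3x^4) = 12x^3
  d/dx(-5x^3) = -15x^2
  d/dx(3x^2) = 6x
  d/dx(-5x) = -5
  d/dx(-7) = 0
p'(x) = 12x^5 + 25x^4 + 12x^3 - 15x^2 + 6x - 5


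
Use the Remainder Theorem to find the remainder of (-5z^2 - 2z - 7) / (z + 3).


By the Remainder Theorem, the remainder equals p(-3):
  -5*(-3)^2 = -45
  -2*(-3)^1 = 6
  constant: -7
Sum: -45 + 6 - 7 = -46


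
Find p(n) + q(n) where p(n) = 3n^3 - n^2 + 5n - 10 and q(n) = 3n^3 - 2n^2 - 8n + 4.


Align terms by degree and add:
  3n^3 - n^2 + 5n - 10
+ 3n^3 - 2n^2 - 8n + 4
= 6n^3 - 3n^2 - 3n - 6


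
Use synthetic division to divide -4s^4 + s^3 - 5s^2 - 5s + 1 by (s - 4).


Synthetic division with c = 4. Coefficients: -4, 1, -5, -5, 1
Bring down -4.
  -4 * 4 = -16; -16 + 1 = -15
  -15 * 4 = -60; -60 - 5 = -65
  -65 * 4 = -260; -260 - 5 = -265
  -265 * 4 = -1060; -1060 + 1 = -1059
Quotient: -4s^3 - 15s^2 - 65s - 265, Remainder: -1059


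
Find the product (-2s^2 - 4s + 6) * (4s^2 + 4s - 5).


Distribute each term of the first polynomial:
  (-2s^2)(4s^2 + 4s - 5) = -8s^4 - 8s^3 + 10s^2
  (-4s)(4s^2 + 4s - 5) = -16s^3 - 16s^2 + 20s
  (6)(4s^2 + 4s - 5) = 24s^2 + 24s - 30
Sum: -8s^4 - 24s^3 + 18s^2 + 44s - 30


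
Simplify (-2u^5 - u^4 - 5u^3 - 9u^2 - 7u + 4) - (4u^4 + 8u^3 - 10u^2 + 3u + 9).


Distribute the minus sign:
  (-2u^5 - u^4 - 5u^3 - 9u^2 - 7u + 4)
- (4u^4 + 8u^3 - 10u^2 + 3u + 9)
Negate second polynomial: -4u^4 - 8u^3 + 10u^2 - 3u - 9
Add: -2u^5 - 5u^4 - 13u^3 + u^2 - 10u - 5


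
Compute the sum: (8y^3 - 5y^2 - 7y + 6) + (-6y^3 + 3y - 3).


Align terms by degree and add:
  8y^3 - 5y^2 - 7y + 6
  -6y^3 + 3y - 3
= 2y^3 - 5y^2 - 4y + 3


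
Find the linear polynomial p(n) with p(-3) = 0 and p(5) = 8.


p(n) = mn + b. Using p(-3)=0, p(5)=8:
m = (0 - 8)/(-3 - 5) = -8/-8 = 1
b = 0 - m*(-3) = 0 + 3 = 3
p(n) = n + 3


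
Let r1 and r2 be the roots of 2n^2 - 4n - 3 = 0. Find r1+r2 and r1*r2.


For an^2+bn+c=0: sum = -b/a, product = c/a.
a=2, b=-4, c=-3
Sum = -(-4)/2 = 2
Product = (-3)/2 = -3/2


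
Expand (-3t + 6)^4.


Expand (-3t + 6)^4 by repeated multiplication:
  (-3t + 6)^2 = 9t^2 - 36t + 36
  (-3t + 6)^3 = -27t^3 + 162t^2 - 324t + 216
= 81t^4 - 648t^3 + 1944t^2 - 2592t + 1296


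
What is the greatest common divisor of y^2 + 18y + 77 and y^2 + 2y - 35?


Factor each:
  y^2 + 18y + 77 = (y + 7)(y + 11)
  y^2 + 2y - 35 = (y + 7)(y - 5)
Common monic factor: y + 7


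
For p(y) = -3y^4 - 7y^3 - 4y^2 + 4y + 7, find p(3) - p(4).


p(3) = -449
p(4) = -1257
p(3) - p(4) = -449 + 1257 = 808


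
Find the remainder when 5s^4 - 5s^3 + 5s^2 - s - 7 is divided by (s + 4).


By the Remainder Theorem, the remainder equals p(-4):
  5*(-4)^4 = 1280
  -5*(-4)^3 = 320
  5*(-4)^2 = 80
  -1*(-4)^1 = 4
  constant: -7
Sum: 1280 + 320 + 80 + 4 - 7 = 1677


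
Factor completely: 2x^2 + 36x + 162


Roots satisfy r1 + r2 = -b/a = -18 and r1*r2 = c/a = 81.
So r1 = -9, r2 = -9.
2x^2 + 36x + 162 = 2(x - r1)(x - r2) = 2(x + 9)(x + 9)


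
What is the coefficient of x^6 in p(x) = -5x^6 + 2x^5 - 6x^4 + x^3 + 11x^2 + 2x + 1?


Read off the coefficient of x^6: -5


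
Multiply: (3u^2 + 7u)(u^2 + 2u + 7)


Distribute each term of the first polynomial:
  (3u^2)(u^2 + 2u + 7) = 3u^4 + 6u^3 + 21u^2
  (7u)(u^2 + 2u + 7) = 7u^3 + 14u^2 + 49u
Sum: 3u^4 + 13u^3 + 35u^2 + 49u


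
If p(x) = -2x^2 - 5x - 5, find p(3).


Using direct substitution:
  -2 * (3)^2 = -18
  -5 * (3)^1 = -15
  constant: -5
Sum = -18 - 15 - 5 = -38


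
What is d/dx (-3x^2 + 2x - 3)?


Apply the power rule term by term:
  d/dx(-3x^2) = -6x
  d/dx(2x) = 2
  d/dx(-3) = 0
p'(x) = -6x + 2


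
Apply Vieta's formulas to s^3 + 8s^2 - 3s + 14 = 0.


Monic cubic s^3+bs^2+cs+d=0: sum=-b, pairwise sum=c, product=-d.
b=8, c=-3, d=14
r1+r2+r3 = -8
r1r2+r1r3+r2r3 = -3
r1r2r3 = -14


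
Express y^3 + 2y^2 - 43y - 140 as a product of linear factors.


Try integer roots (divisors of -140). y=-5: p(-5)=0.
Divide out (y + 5): quotient is y^2 - 3y - 28.
Factor the quadratic: (y - 7)(y + 4)
Result: (y + 5)(y - 7)(y + 4)


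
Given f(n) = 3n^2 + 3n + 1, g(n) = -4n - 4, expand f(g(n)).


Substitute g(n) into f:
f(g(n)) = 3*(-4n - 4)^2 + 3*(-4n - 4) + 1
(-4n - 4)^2 = 16n^2 + 32n + 16
Expand and combine: 48n^2 + 84n + 37


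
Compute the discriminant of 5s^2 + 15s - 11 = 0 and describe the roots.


D = b^2 - 4ac = (15)^2 - 4(5)(-11) = 225 + 220 = 445
Since D > 0: two distinct irrational roots


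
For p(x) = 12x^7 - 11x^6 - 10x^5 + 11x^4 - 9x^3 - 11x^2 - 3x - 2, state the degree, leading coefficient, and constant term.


Highest power of x is 7, with coefficient 12. Constant term is -2.
Degree = 7, leading coefficient = 12, constant term = -2


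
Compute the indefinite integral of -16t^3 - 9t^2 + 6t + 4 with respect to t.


Reverse power rule on each term:
  ∫ -16t^3 dt = -4t^4
  ∫ -9t^2 dt = -3t^3
  ∫ 6t dt = 3t^2
  ∫ 4 dt = 4t
F(t) = -4t^4 - 3t^3 + 3t^2 + 4t + C


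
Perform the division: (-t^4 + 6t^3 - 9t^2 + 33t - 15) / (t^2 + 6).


(-t^4 + 6t^3 - 9t^2 + 33t - 15) / (t^2 + 6)
Step 1: -t^2 * (t^2 + 6) = -t^4 - 6t^2; subtract.
Step 2: 6t * (t^2 + 6) = 6t^3 + 36t; subtract.
Step 3: -3 * (t^2 + 6) = -3t^2 - 18; subtract.
Quotient: -t^2 + 6t - 3, Remainder: -3t + 3


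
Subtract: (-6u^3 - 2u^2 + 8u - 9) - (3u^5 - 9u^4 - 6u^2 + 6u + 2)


Distribute the minus sign:
  (-6u^3 - 2u^2 + 8u - 9)
- (3u^5 - 9u^4 - 6u^2 + 6u + 2)
Negate second polynomial: -3u^5 + 9u^4 + 6u^2 - 6u - 2
Add: -3u^5 + 9u^4 - 6u^3 + 4u^2 + 2u - 11


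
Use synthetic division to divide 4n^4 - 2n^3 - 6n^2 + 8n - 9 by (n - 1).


Synthetic division with c = 1. Coefficients: 4, -2, -6, 8, -9
Bring down 4.
  4 * 1 = 4; 4 - 2 = 2
  2 * 1 = 2; 2 - 6 = -4
  -4 * 1 = -4; -4 + 8 = 4
  4 * 1 = 4; 4 - 9 = -5
Quotient: 4n^3 + 2n^2 - 4n + 4, Remainder: -5


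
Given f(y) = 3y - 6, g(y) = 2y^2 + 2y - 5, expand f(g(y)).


Substitute g(y) into f:
f(g(y)) = 3*(2y^2 + 2y - 5) + (-6)
Expand and combine: 6y^2 + 6y - 21


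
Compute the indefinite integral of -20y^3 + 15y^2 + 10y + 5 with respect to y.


Reverse power rule on each term:
  ∫ -20y^3 dy = -5y^4
  ∫ 15y^2 dy = 5y^3
  ∫ 10y dy = 5y^2
  ∫ 5 dy = 5y
F(y) = -5y^4 + 5y^3 + 5y^2 + 5y + C


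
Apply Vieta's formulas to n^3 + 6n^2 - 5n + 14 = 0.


Monic cubic n^3+bn^2+cn+d=0: sum=-b, pairwise sum=c, product=-d.
b=6, c=-5, d=14
r1+r2+r3 = -6
r1r2+r1r3+r2r3 = -5
r1r2r3 = -14


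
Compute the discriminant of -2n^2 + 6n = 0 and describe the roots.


D = b^2 - 4ac = (6)^2 - 4(-2)(0) = 36 = 36
Since D > 0: two distinct rational roots


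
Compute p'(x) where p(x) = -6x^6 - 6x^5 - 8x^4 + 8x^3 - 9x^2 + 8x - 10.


Apply the power rule term by term:
  d/dx(-6x^6) = -36x^5
  d/dx(-6x^5) = -30x^4
  d/dx(-8x^4) = -32x^3
  d/dx(8x^3) = 24x^2
  d/dx(-9x^2) = -18x
  d/dx(8x) = 8
  d/dx(-10) = 0
p'(x) = -36x^5 - 30x^4 - 32x^3 + 24x^2 - 18x + 8


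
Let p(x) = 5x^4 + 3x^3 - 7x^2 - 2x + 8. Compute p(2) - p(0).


p(2) = 80
p(0) = 8
p(2) - p(0) = 80 - 8 = 72


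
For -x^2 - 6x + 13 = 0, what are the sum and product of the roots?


For ax^2+bx+c=0: sum = -b/a, product = c/a.
a=-1, b=-6, c=13
Sum = -(-6)/-1 = -6
Product = (13)/-1 = -13


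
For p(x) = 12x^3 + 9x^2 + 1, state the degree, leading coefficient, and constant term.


Highest power of x is 3, with coefficient 12. Constant term is 1.
Degree = 3, leading coefficient = 12, constant term = 1


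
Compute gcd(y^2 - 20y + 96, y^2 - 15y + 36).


Factor each:
  y^2 - 20y + 96 = (y - 12)(y - 8)
  y^2 - 15y + 36 = (y - 12)(y - 3)
Common monic factor: y - 12


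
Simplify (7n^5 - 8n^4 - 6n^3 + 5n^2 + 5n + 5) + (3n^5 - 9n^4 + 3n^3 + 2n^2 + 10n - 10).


Align terms by degree and add:
  7n^5 - 8n^4 - 6n^3 + 5n^2 + 5n + 5
+ 3n^5 - 9n^4 + 3n^3 + 2n^2 + 10n - 10
= 10n^5 - 17n^4 - 3n^3 + 7n^2 + 15n - 5


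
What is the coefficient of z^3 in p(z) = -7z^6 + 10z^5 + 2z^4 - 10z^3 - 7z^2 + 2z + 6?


Read off the coefficient of z^3: -10


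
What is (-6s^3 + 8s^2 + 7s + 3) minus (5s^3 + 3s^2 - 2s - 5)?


Distribute the minus sign:
  (-6s^3 + 8s^2 + 7s + 3)
- (5s^3 + 3s^2 - 2s - 5)
Negate second polynomial: -5s^3 - 3s^2 + 2s + 5
Add: -11s^3 + 5s^2 + 9s + 8


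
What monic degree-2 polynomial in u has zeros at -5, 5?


p(u) = (u + 5)(u - 5)
Expand: u^2 - 25


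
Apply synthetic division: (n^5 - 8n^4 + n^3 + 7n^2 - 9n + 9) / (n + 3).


Synthetic division with c = -3. Coefficients: 1, -8, 1, 7, -9, 9
Bring down 1.
  1 * -3 = -3; -3 - 8 = -11
  -11 * -3 = 33; 33 + 1 = 34
  34 * -3 = -102; -102 + 7 = -95
  -95 * -3 = 285; 285 - 9 = 276
  276 * -3 = -828; -828 + 9 = -819
Quotient: n^4 - 11n^3 + 34n^2 - 95n + 276, Remainder: -819


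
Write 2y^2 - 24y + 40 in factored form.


Roots satisfy r1 + r2 = -b/a = 12 and r1*r2 = c/a = 20.
So r1 = 10, r2 = 2.
2y^2 - 24y + 40 = 2(y - r1)(y - r2) = 2(y - 10)(y - 2)


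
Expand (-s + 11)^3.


Expand (-s + 11)^3 by repeated multiplication:
  (-s + 11)^2 = s^2 - 22s + 121
= -s^3 + 33s^2 - 363s + 1331


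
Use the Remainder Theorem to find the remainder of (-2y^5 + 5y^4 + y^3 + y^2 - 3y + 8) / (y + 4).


By the Remainder Theorem, the remainder equals p(-4):
  -2*(-4)^5 = 2048
  5*(-4)^4 = 1280
  1*(-4)^3 = -64
  1*(-4)^2 = 16
  -3*(-4)^1 = 12
  constant: 8
Sum: 2048 + 1280 - 64 + 16 + 12 + 8 = 3300


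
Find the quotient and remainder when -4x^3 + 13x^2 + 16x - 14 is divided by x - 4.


(-4x^3 + 13x^2 + 16x - 14) / (x - 4)
Step 1: -4x^2 * (x - 4) = -4x^3 + 16x^2; subtract.
Step 2: -3x * (x - 4) = -3x^2 + 12x; subtract.
Step 3: 4 * (x - 4) = 4x - 16; subtract.
Quotient: -4x^2 - 3x + 4, Remainder: 2


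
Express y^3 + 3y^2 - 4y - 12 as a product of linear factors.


Try integer roots (divisors of -12). y=-3: p(-3)=0.
Divide out (y + 3): quotient is y^2 - 4.
Factor the quadratic: (y - 2)(y + 2)
Result: (y + 3)(y - 2)(y + 2)


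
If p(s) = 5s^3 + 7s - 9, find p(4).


Using direct substitution:
  5 * (4)^3 = 320
  0 * (4)^2 = 0
  7 * (4)^1 = 28
  constant: -9
Sum = 320 + 0 + 28 - 9 = 339


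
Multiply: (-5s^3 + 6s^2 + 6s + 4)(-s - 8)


Distribute each term of the first polynomial:
  (-5s^3)(-s - 8) = 5s^4 + 40s^3
  (6s^2)(-s - 8) = -6s^3 - 48s^2
  (6s)(-s - 8) = -6s^2 - 48s
  (4)(-s - 8) = -4s - 32
Sum: 5s^4 + 34s^3 - 54s^2 - 52s - 32


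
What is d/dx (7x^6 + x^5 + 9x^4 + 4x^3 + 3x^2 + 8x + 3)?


Apply the power rule term by term:
  d/dx(7x^6) = 42x^5
  d/dx(x^5) = 5x^4
  d/dx(9x^4) = 36x^3
  d/dx(4x^3) = 12x^2
  d/dx(3x^2) = 6x
  d/dx(8x) = 8
  d/dx(3) = 0
p'(x) = 42x^5 + 5x^4 + 36x^3 + 12x^2 + 6x + 8


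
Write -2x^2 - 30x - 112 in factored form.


Roots satisfy r1 + r2 = -b/a = -15 and r1*r2 = c/a = 56.
So r1 = -8, r2 = -7.
-2x^2 - 30x - 112 = -2(x - r1)(x - r2) = -2(x + 8)(x + 7)


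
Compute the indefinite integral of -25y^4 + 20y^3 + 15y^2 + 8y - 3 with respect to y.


Reverse power rule on each term:
  ∫ -25y^4 dy = -5y^5
  ∫ 20y^3 dy = 5y^4
  ∫ 15y^2 dy = 5y^3
  ∫ 8y dy = 4y^2
  ∫ -3 dy = -3y
F(y) = -5y^5 + 5y^4 + 5y^3 + 4y^2 - 3y + C


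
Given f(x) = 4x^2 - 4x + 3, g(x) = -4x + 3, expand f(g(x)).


Substitute g(x) into f:
f(g(x)) = 4*(-4x + 3)^2 + (-4)*(-4x + 3) + 3
(-4x + 3)^2 = 16x^2 - 24x + 9
Expand and combine: 64x^2 - 80x + 27


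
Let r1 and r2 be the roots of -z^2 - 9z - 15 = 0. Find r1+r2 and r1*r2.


For az^2+bz+c=0: sum = -b/a, product = c/a.
a=-1, b=-9, c=-15
Sum = -(-9)/-1 = -9
Product = (-15)/-1 = 15


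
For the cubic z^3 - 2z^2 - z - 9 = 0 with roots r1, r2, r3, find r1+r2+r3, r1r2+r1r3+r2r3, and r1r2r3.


Monic cubic z^3+bz^2+cz+d=0: sum=-b, pairwise sum=c, product=-d.
b=-2, c=-1, d=-9
r1+r2+r3 = 2
r1r2+r1r3+r2r3 = -1
r1r2r3 = 9


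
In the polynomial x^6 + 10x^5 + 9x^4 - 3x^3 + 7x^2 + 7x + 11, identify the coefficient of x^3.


Read off the coefficient of x^3: -3


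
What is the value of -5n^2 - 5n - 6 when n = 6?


Using direct substitution:
  -5 * (6)^2 = -180
  -5 * (6)^1 = -30
  constant: -6
Sum = -180 - 30 - 6 = -216


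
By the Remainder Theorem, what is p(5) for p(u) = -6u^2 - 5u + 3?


By the Remainder Theorem, the remainder equals p(5):
  -6*(5)^2 = -150
  -5*(5)^1 = -25
  constant: 3
Sum: -150 - 25 + 3 = -172


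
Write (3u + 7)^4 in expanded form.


Expand (3u + 7)^4 by repeated multiplication:
  (3u + 7)^2 = 9u^2 + 42u + 49
  (3u + 7)^3 = 27u^3 + 189u^2 + 441u + 343
= 81u^4 + 756u^3 + 2646u^2 + 4116u + 2401


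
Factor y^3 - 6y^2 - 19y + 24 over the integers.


Try integer roots (divisors of 24). y=1: p(1)=0.
Divide out (y - 1): quotient is y^2 - 5y - 24.
Factor the quadratic: (y - 8)(y + 3)
Result: (y - 1)(y - 8)(y + 3)


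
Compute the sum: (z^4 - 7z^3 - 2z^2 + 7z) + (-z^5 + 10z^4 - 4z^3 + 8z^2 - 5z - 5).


Align terms by degree and add:
  z^4 - 7z^3 - 2z^2 + 7z
  -z^5 + 10z^4 - 4z^3 + 8z^2 - 5z - 5
= -z^5 + 11z^4 - 11z^3 + 6z^2 + 2z - 5


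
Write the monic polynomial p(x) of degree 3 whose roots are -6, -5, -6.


p(x) = (x + 6)(x + 5)(x + 6)
Expand: x^3 + 17x^2 + 96x + 180


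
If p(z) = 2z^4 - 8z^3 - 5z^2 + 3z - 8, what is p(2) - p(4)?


p(2) = -54
p(4) = -76
p(2) - p(4) = -54 + 76 = 22


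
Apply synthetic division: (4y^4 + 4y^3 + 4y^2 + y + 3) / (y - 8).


Synthetic division with c = 8. Coefficients: 4, 4, 4, 1, 3
Bring down 4.
  4 * 8 = 32; 32 + 4 = 36
  36 * 8 = 288; 288 + 4 = 292
  292 * 8 = 2336; 2336 + 1 = 2337
  2337 * 8 = 18696; 18696 + 3 = 18699
Quotient: 4y^3 + 36y^2 + 292y + 2337, Remainder: 18699


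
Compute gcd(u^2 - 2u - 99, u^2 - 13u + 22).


Factor each:
  u^2 - 2u - 99 = (u - 11)(u + 9)
  u^2 - 13u + 22 = (u - 11)(u - 2)
Common monic factor: u - 11


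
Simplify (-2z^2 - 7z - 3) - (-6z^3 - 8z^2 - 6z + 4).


Distribute the minus sign:
  (-2z^2 - 7z - 3)
- (-6z^3 - 8z^2 - 6z + 4)
Negate second polynomial: 6z^3 + 8z^2 + 6z - 4
Add: 6z^3 + 6z^2 - z - 7


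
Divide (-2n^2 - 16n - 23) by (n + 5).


(-2n^2 - 16n - 23) / (n + 5)
Step 1: -2n * (n + 5) = -2n^2 - 10n; subtract.
Step 2: -6 * (n + 5) = -6n - 30; subtract.
Quotient: -2n - 6, Remainder: 7


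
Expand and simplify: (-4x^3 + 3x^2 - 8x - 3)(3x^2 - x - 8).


Distribute each term of the first polynomial:
  (-4x^3)(3x^2 - x - 8) = -12x^5 + 4x^4 + 32x^3
  (3x^2)(3x^2 - x - 8) = 9x^4 - 3x^3 - 24x^2
  (-8x)(3x^2 - x - 8) = -24x^3 + 8x^2 + 64x
  (-3)(3x^2 - x - 8) = -9x^2 + 3x + 24
Sum: -12x^5 + 13x^4 + 5x^3 - 25x^2 + 67x + 24


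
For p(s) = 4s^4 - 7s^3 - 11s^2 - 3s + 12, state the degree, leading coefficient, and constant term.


Highest power of s is 4, with coefficient 4. Constant term is 12.
Degree = 4, leading coefficient = 4, constant term = 12


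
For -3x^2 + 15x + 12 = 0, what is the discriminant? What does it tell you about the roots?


D = b^2 - 4ac = (15)^2 - 4(-3)(12) = 225 + 144 = 369
Since D > 0: two distinct irrational roots


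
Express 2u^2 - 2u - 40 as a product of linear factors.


Roots satisfy r1 + r2 = -b/a = 1 and r1*r2 = c/a = -20.
So r1 = -4, r2 = 5.
2u^2 - 2u - 40 = 2(u - r1)(u - r2) = 2(u + 4)(u - 5)


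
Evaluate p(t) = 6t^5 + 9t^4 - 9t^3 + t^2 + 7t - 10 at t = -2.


Using direct substitution:
  6 * (-2)^5 = -192
  9 * (-2)^4 = 144
  -9 * (-2)^3 = 72
  1 * (-2)^2 = 4
  7 * (-2)^1 = -14
  constant: -10
Sum = -192 + 144 + 72 + 4 - 14 - 10 = 4


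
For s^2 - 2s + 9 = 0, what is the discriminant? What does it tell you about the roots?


D = b^2 - 4ac = (-2)^2 - 4(1)(9) = 4 - 36 = -32
Since D < 0: two complex conjugate roots (no real roots)


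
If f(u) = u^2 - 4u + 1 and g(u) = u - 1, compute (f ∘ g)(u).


Substitute g(u) into f:
f(g(u)) = 1*(u - 1)^2 + (-4)*(u - 1) + 1
(u - 1)^2 = u^2 - 2u + 1
Expand and combine: u^2 - 6u + 6


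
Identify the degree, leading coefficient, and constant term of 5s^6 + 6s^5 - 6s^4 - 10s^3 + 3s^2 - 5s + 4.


Highest power of s is 6, with coefficient 5. Constant term is 4.
Degree = 6, leading coefficient = 5, constant term = 4


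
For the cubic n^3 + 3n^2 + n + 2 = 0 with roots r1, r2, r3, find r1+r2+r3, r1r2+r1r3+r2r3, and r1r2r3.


Monic cubic n^3+bn^2+cn+d=0: sum=-b, pairwise sum=c, product=-d.
b=3, c=1, d=2
r1+r2+r3 = -3
r1r2+r1r3+r2r3 = 1
r1r2r3 = -2


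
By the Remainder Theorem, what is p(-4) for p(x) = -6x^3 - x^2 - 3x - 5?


By the Remainder Theorem, the remainder equals p(-4):
  -6*(-4)^3 = 384
  -1*(-4)^2 = -16
  -3*(-4)^1 = 12
  constant: -5
Sum: 384 - 16 + 12 - 5 = 375


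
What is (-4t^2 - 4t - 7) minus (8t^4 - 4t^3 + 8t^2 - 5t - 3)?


Distribute the minus sign:
  (-4t^2 - 4t - 7)
- (8t^4 - 4t^3 + 8t^2 - 5t - 3)
Negate second polynomial: -8t^4 + 4t^3 - 8t^2 + 5t + 3
Add: -8t^4 + 4t^3 - 12t^2 + t - 4


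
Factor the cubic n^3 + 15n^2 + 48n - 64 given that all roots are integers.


Try integer roots (divisors of -64). n=-8: p(-8)=0.
Divide out (n + 8): quotient is n^2 + 7n - 8.
Factor the quadratic: (n + 8)(n - 1)
Result: (n + 8)(n + 8)(n - 1)


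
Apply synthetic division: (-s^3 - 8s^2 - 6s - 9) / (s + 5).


Synthetic division with c = -5. Coefficients: -1, -8, -6, -9
Bring down -1.
  -1 * -5 = 5; 5 - 8 = -3
  -3 * -5 = 15; 15 - 6 = 9
  9 * -5 = -45; -45 - 9 = -54
Quotient: -s^2 - 3s + 9, Remainder: -54


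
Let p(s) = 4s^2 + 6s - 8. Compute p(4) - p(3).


p(4) = 80
p(3) = 46
p(4) - p(3) = 80 - 46 = 34


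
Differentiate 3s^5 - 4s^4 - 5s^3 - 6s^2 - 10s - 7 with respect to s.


Apply the power rule term by term:
  d/ds(3s^5) = 15s^4
  d/ds(-4s^4) = -16s^3
  d/ds(-5s^3) = -15s^2
  d/ds(-6s^2) = -12s
  d/ds(-10s) = -10
  d/ds(-7) = 0
p'(s) = 15s^4 - 16s^3 - 15s^2 - 12s - 10


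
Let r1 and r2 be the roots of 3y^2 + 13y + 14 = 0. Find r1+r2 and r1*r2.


For ay^2+by+c=0: sum = -b/a, product = c/a.
a=3, b=13, c=14
Sum = -(13)/3 = -13/3
Product = (14)/3 = 14/3


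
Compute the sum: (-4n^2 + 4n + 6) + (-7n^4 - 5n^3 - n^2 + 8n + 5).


Align terms by degree and add:
  -4n^2 + 4n + 6
  -7n^4 - 5n^3 - n^2 + 8n + 5
= -7n^4 - 5n^3 - 5n^2 + 12n + 11


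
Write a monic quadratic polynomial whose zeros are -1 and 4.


p(n) = (n + 1)(n - 4)
Expand: n^2 - 3n - 4


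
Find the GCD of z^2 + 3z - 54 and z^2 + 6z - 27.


Factor each:
  z^2 + 3z - 54 = (z + 9)(z - 6)
  z^2 + 6z - 27 = (z + 9)(z - 3)
Common monic factor: z + 9


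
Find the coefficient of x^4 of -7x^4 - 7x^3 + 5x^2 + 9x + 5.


Read off the coefficient of x^4: -7


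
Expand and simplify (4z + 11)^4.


Expand (4z + 11)^4 by repeated multiplication:
  (4z + 11)^2 = 16z^2 + 88z + 121
  (4z + 11)^3 = 64z^3 + 528z^2 + 1452z + 1331
= 256z^4 + 2816z^3 + 11616z^2 + 21296z + 14641


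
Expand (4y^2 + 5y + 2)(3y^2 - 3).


Distribute each term of the first polynomial:
  (4y^2)(3y^2 - 3) = 12y^4 - 12y^2
  (5y)(3y^2 - 3) = 15y^3 - 15y
  (2)(3y^2 - 3) = 6y^2 - 6
Sum: 12y^4 + 15y^3 - 6y^2 - 15y - 6


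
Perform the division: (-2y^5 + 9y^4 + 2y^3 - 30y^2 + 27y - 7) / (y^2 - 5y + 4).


(-2y^5 + 9y^4 + 2y^3 - 30y^2 + 27y - 7) / (y^2 - 5y + 4)
Step 1: -2y^3 * (y^2 - 5y + 4) = -2y^5 + 10y^4 - 8y^3; subtract.
Step 2: -y^2 * (y^2 - 5y + 4) = -y^4 + 5y^3 - 4y^2; subtract.
Step 3: 5y * (y^2 - 5y + 4) = 5y^3 - 25y^2 + 20y; subtract.
Step 4: -1 * (y^2 - 5y + 4) = -y^2 + 5y - 4; subtract.
Quotient: -2y^3 - y^2 + 5y - 1, Remainder: 2y - 3


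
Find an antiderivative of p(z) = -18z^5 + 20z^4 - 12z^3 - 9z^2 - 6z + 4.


Reverse power rule on each term:
  ∫ -18z^5 dz = -3z^6
  ∫ 20z^4 dz = 4z^5
  ∫ -12z^3 dz = -3z^4
  ∫ -9z^2 dz = -3z^3
  ∫ -6z dz = -3z^2
  ∫ 4 dz = 4z
F(z) = -3z^6 + 4z^5 - 3z^4 - 3z^3 - 3z^2 + 4z + C


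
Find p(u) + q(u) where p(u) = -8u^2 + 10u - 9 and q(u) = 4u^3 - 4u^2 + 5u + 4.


Align terms by degree and add:
  -8u^2 + 10u - 9
+ 4u^3 - 4u^2 + 5u + 4
= 4u^3 - 12u^2 + 15u - 5


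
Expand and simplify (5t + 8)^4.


Expand (5t + 8)^4 by repeated multiplication:
  (5t + 8)^2 = 25t^2 + 80t + 64
  (5t + 8)^3 = 125t^3 + 600t^2 + 960t + 512
= 625t^4 + 4000t^3 + 9600t^2 + 10240t + 4096


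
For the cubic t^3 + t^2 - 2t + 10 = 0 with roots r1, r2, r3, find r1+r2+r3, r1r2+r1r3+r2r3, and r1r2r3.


Monic cubic t^3+bt^2+ct+d=0: sum=-b, pairwise sum=c, product=-d.
b=1, c=-2, d=10
r1+r2+r3 = -1
r1r2+r1r3+r2r3 = -2
r1r2r3 = -10


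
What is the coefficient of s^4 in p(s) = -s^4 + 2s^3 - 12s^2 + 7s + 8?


Read off the coefficient of s^4: -1


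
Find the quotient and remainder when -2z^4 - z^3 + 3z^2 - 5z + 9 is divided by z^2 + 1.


(-2z^4 - z^3 + 3z^2 - 5z + 9) / (z^2 + 1)
Step 1: -2z^2 * (z^2 + 1) = -2z^4 - 2z^2; subtract.
Step 2: -z * (z^2 + 1) = -z^3 - z; subtract.
Step 3: 5 * (z^2 + 1) = 5z^2 + 5; subtract.
Quotient: -2z^2 - z + 5, Remainder: -4z + 4


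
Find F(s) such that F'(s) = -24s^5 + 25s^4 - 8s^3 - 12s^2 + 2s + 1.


Reverse power rule on each term:
  ∫ -24s^5 ds = -4s^6
  ∫ 25s^4 ds = 5s^5
  ∫ -8s^3 ds = -2s^4
  ∫ -12s^2 ds = -4s^3
  ∫ 2s ds = s^2
  ∫ 1 ds = s
F(s) = -4s^6 + 5s^5 - 2s^4 - 4s^3 + s^2 + s + C


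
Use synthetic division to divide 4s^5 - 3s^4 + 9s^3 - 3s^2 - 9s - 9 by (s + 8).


Synthetic division with c = -8. Coefficients: 4, -3, 9, -3, -9, -9
Bring down 4.
  4 * -8 = -32; -32 - 3 = -35
  -35 * -8 = 280; 280 + 9 = 289
  289 * -8 = -2312; -2312 - 3 = -2315
  -2315 * -8 = 18520; 18520 - 9 = 18511
  18511 * -8 = -148088; -148088 - 9 = -148097
Quotient: 4s^4 - 35s^3 + 289s^2 - 2315s + 18511, Remainder: -148097


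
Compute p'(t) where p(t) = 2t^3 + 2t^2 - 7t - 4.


Apply the power rule term by term:
  d/dt(2t^3) = 6t^2
  d/dt(2t^2) = 4t
  d/dt(-7t) = -7
  d/dt(-4) = 0
p'(t) = 6t^2 + 4t - 7


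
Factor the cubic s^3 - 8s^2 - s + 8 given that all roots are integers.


Try integer roots (divisors of 8). s=8: p(8)=0.
Divide out (s - 8): quotient is s^2 - 1.
Factor the quadratic: (s + 1)(s - 1)
Result: (s - 8)(s + 1)(s - 1)
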